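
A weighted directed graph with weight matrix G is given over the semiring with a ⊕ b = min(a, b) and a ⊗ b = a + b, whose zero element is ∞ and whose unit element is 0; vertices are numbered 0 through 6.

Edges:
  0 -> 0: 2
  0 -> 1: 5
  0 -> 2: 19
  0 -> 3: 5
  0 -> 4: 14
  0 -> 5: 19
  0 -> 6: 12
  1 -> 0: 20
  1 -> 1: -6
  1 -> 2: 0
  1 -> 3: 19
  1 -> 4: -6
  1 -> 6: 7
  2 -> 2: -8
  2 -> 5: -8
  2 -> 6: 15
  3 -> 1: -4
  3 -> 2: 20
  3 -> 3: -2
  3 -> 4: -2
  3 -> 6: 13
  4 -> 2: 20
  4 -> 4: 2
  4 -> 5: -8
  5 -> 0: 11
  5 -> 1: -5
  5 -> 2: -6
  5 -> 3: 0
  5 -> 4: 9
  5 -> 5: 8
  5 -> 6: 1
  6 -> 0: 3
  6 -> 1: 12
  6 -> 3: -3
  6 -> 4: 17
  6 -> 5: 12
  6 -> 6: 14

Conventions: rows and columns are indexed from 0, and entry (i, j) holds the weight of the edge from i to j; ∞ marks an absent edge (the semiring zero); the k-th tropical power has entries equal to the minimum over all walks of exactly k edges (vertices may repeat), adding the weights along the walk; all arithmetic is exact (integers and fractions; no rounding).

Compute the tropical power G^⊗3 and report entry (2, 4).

G^⊗2:
  [4, -1, 5, 3, -1, 6, 12]
  [10, -12, -8, 4, -12, -14, 1]
  [3, -13, -16, -8, 1, -16, -7]
  [16, -10, -4, -4, -10, -10, 3]
  [3, -13, -14, -8, 1, -6, -7]
  [4, -11, -14, -2, -11, -14, 2]
  [5, -7, 6, -5, -5, 9, 10]
G^⊗3:
  [6, -7, -3, 1, -7, -9, 6]
  [-3, -19, -20, -14, -18, -20, -13]
  [-5, -21, -24, -16, -19, -24, -15]
  [1, -16, -16, -10, -16, -18, -9]
  [-4, -19, -22, -10, -19, -22, -6]
  [-3, -19, -22, -14, -17, -22, -13]
  [7, -13, -7, -7, -13, -13, 0]
Key observation: the optimum is the walk 2->5->1->4, with weight (-8) + (-5) + (-6) = -19.
Optimal value attained by: walk 2->5->1->4.
Answer: (G^⊗3)[2][4] = -19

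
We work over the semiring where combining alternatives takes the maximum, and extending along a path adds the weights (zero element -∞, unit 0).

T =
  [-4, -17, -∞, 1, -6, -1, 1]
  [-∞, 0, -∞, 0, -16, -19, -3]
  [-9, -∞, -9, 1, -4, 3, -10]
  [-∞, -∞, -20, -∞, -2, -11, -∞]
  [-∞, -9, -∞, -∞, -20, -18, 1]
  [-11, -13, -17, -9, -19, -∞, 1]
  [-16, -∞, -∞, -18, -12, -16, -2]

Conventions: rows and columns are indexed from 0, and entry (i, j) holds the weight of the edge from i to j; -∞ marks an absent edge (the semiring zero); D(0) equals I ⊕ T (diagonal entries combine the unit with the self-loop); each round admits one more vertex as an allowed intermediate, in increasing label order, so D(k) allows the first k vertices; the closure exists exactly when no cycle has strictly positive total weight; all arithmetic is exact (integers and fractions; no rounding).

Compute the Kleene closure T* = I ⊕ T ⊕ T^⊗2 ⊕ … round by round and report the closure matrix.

D(0):
  [0, -17, -∞, 1, -6, -1, 1]
  [-∞, 0, -∞, 0, -16, -19, -3]
  [-9, -∞, 0, 1, -4, 3, -10]
  [-∞, -∞, -20, 0, -2, -11, -∞]
  [-∞, -9, -∞, -∞, 0, -18, 1]
  [-11, -13, -17, -9, -19, 0, 1]
  [-16, -∞, -∞, -18, -12, -16, 0]
D(1):
  [0, -17, -∞, 1, -6, -1, 1]
  [-∞, 0, -∞, 0, -16, -19, -3]
  [-9, -26, 0, 1, -4, 3, -8]
  [-∞, -∞, -20, 0, -2, -11, -∞]
  [-∞, -9, -∞, -∞, 0, -18, 1]
  [-11, -13, -17, -9, -17, 0, 1]
  [-16, -33, -∞, -15, -12, -16, 0]
D(2):
  [0, -17, -∞, 1, -6, -1, 1]
  [-∞, 0, -∞, 0, -16, -19, -3]
  [-9, -26, 0, 1, -4, 3, -8]
  [-∞, -∞, -20, 0, -2, -11, -∞]
  [-∞, -9, -∞, -9, 0, -18, 1]
  [-11, -13, -17, -9, -17, 0, 1]
  [-16, -33, -∞, -15, -12, -16, 0]
D(3):
  [0, -17, -∞, 1, -6, -1, 1]
  [-∞, 0, -∞, 0, -16, -19, -3]
  [-9, -26, 0, 1, -4, 3, -8]
  [-29, -46, -20, 0, -2, -11, -28]
  [-∞, -9, -∞, -9, 0, -18, 1]
  [-11, -13, -17, -9, -17, 0, 1]
  [-16, -33, -∞, -15, -12, -16, 0]
D(4):
  [0, -17, -19, 1, -1, -1, 1]
  [-29, 0, -20, 0, -2, -11, -3]
  [-9, -26, 0, 1, -1, 3, -8]
  [-29, -46, -20, 0, -2, -11, -28]
  [-38, -9, -29, -9, 0, -18, 1]
  [-11, -13, -17, -9, -11, 0, 1]
  [-16, -33, -35, -15, -12, -16, 0]
D(5):
  [0, -10, -19, 1, -1, -1, 1]
  [-29, 0, -20, 0, -2, -11, -1]
  [-9, -10, 0, 1, -1, 3, 0]
  [-29, -11, -20, 0, -2, -11, -1]
  [-38, -9, -29, -9, 0, -18, 1]
  [-11, -13, -17, -9, -11, 0, 1]
  [-16, -21, -35, -15, -12, -16, 0]
D(6):
  [0, -10, -18, 1, -1, -1, 1]
  [-22, 0, -20, 0, -2, -11, -1]
  [-8, -10, 0, 1, -1, 3, 4]
  [-22, -11, -20, 0, -2, -11, -1]
  [-29, -9, -29, -9, 0, -18, 1]
  [-11, -13, -17, -9, -11, 0, 1]
  [-16, -21, -33, -15, -12, -16, 0]
D(7):
  [0, -10, -18, 1, -1, -1, 1]
  [-17, 0, -20, 0, -2, -11, -1]
  [-8, -10, 0, 1, -1, 3, 4]
  [-17, -11, -20, 0, -2, -11, -1]
  [-15, -9, -29, -9, 0, -15, 1]
  [-11, -13, -17, -9, -11, 0, 1]
  [-16, -21, -33, -15, -12, -16, 0]
Answer: T* = [[0, -10, -18, 1, -1, -1, 1], [-17, 0, -20, 0, -2, -11, -1], [-8, -10, 0, 1, -1, 3, 4], [-17, -11, -20, 0, -2, -11, -1], [-15, -9, -29, -9, 0, -15, 1], [-11, -13, -17, -9, -11, 0, 1], [-16, -21, -33, -15, -12, -16, 0]]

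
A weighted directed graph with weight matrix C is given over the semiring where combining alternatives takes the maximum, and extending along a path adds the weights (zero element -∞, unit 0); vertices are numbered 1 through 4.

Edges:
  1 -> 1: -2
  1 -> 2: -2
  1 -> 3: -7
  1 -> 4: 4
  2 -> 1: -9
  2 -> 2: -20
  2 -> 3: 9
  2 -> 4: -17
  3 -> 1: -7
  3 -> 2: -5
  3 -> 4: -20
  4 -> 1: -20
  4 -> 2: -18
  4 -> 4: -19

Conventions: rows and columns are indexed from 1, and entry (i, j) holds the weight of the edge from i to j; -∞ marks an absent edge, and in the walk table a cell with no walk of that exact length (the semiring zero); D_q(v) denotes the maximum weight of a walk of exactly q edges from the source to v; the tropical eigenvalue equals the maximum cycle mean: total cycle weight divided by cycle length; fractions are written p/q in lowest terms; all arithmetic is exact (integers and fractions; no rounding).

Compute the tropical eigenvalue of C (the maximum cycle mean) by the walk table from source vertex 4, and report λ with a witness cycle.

q=0: [-∞, -∞, -∞, 0]
q=1: [-20, -18, -∞, -19]
q=2: [-22, -22, -9, -16]
q=3: [-16, -14, -13, -18]
q=4: [-18, -18, -5, -12]
Optimal cycle mean attained by: cycle 2->3->2, total 9 + (-5), length 2.
Answer: λ = 2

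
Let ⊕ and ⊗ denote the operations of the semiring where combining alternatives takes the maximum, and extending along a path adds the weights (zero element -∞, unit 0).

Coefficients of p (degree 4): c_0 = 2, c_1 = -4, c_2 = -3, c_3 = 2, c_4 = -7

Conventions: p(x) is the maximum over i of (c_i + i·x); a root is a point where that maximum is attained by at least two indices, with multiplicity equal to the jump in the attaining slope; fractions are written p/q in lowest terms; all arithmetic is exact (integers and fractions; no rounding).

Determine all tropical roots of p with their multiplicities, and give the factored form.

hull edge (i=0, c=2) to (i=3, c=2): slope 0, span 3
hull edge (i=3, c=2) to (i=4, c=-7): slope -9, span 1
Factored form: p(x) = -7 ⊗ (x ⊕ 0) ⊗ (x ⊕ 0) ⊗ (x ⊕ 0) ⊗ (x ⊕ 9)
Answer: roots = 0 (mult 3), 9 (mult 1)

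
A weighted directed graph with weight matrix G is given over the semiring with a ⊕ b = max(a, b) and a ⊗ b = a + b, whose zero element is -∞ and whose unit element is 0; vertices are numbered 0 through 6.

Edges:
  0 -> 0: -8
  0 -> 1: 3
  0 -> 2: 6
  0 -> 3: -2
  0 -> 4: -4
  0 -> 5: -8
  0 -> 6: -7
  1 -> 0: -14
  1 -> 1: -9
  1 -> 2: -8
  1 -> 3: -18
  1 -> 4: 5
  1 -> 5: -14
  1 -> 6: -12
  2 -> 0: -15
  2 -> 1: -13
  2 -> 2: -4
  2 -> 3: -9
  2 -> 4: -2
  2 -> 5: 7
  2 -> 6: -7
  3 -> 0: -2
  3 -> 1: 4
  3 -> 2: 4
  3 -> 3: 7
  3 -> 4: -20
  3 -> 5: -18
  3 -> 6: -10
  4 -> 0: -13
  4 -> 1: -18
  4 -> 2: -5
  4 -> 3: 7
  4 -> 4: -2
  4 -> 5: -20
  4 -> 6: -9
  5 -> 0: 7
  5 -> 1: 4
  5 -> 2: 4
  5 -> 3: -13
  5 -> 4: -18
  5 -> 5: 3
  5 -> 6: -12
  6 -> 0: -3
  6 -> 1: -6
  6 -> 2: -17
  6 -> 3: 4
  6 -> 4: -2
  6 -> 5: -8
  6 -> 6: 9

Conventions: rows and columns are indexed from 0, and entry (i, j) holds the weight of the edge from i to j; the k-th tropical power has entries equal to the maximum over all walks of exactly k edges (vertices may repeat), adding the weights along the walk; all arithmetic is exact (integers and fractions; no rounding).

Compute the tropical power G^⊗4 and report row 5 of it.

G^⊗2:
  [-1, 2, 2, 5, 8, 13, 2]
  [-7, -10, 0, 12, 3, -1, -3]
  [14, 11, 11, 5, -4, 10, 2]
  [5, 11, 11, 14, 9, 11, -1]
  [5, 11, 11, 14, -4, 2, 0]
  [10, 10, 13, 5, 9, 11, 0]
  [6, 8, 8, 13, 7, 1, 18]
G^⊗3:
  [20, 17, 17, 15, 7, 16, 11]
  [10, 16, 16, 19, 1, 7, 6]
  [17, 17, 20, 12, 16, 18, 11]
  [18, 18, 18, 21, 16, 18, 8]
  [12, 18, 18, 21, 16, 18, 9]
  [18, 15, 16, 16, 15, 20, 9]
  [15, 17, 17, 22, 16, 15, 27]
G^⊗4:
  [23, 23, 26, 22, 22, 24, 20]
  [17, 23, 23, 26, 21, 23, 15]
  [25, 22, 23, 23, 22, 27, 20]
  [25, 25, 25, 28, 23, 25, 17]
  [25, 25, 25, 28, 23, 25, 18]
  [27, 24, 24, 23, 20, 23, 18]
  [24, 26, 26, 31, 25, 24, 36]
Answer: row 5 of G^⊗4 = [27, 24, 24, 23, 20, 23, 18]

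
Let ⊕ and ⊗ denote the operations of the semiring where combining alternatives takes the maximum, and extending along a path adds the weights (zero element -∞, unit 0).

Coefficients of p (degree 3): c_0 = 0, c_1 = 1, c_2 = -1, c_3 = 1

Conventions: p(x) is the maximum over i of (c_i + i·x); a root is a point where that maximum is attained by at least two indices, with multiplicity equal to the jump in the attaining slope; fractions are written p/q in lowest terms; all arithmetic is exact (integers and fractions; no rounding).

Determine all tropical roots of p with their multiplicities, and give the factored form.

hull edge (i=0, c=0) to (i=1, c=1): slope 1, span 1
hull edge (i=1, c=1) to (i=3, c=1): slope 0, span 2
Factored form: p(x) = 1 ⊗ (x ⊕ (-1)) ⊗ (x ⊕ 0) ⊗ (x ⊕ 0)
Answer: roots = -1 (mult 1), 0 (mult 2)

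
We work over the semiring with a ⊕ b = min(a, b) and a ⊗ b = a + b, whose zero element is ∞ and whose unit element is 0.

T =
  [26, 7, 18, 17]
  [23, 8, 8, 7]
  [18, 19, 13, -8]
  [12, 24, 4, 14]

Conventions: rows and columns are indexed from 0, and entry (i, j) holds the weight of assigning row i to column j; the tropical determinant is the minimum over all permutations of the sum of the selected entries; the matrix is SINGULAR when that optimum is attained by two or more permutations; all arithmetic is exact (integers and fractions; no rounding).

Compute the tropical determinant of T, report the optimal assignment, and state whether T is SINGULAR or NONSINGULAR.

σ = (0, 1, 2, 3): 26 + 8 + 13 + 14 = 61
σ = (0, 1, 3, 2): 26 + 8 + (-8) + 4 = 30
σ = (0, 2, 1, 3): 26 + 8 + 19 + 14 = 67
σ = (0, 2, 3, 1): 26 + 8 + (-8) + 24 = 50
σ = (0, 3, 1, 2): 26 + 7 + 19 + 4 = 56
σ = (0, 3, 2, 1): 26 + 7 + 13 + 24 = 70
σ = (1, 0, 2, 3): 7 + 23 + 13 + 14 = 57
σ = (1, 0, 3, 2): 7 + 23 + (-8) + 4 = 26
σ = (1, 2, 0, 3): 7 + 8 + 18 + 14 = 47
σ = (1, 2, 3, 0): 7 + 8 + (-8) + 12 = 19
σ = (1, 3, 0, 2): 7 + 7 + 18 + 4 = 36
σ = (1, 3, 2, 0): 7 + 7 + 13 + 12 = 39
σ = (2, 0, 1, 3): 18 + 23 + 19 + 14 = 74
σ = (2, 0, 3, 1): 18 + 23 + (-8) + 24 = 57
σ = (2, 1, 0, 3): 18 + 8 + 18 + 14 = 58
σ = (2, 1, 3, 0): 18 + 8 + (-8) + 12 = 30
σ = (2, 3, 0, 1): 18 + 7 + 18 + 24 = 67
σ = (2, 3, 1, 0): 18 + 7 + 19 + 12 = 56
σ = (3, 0, 1, 2): 17 + 23 + 19 + 4 = 63
σ = (3, 0, 2, 1): 17 + 23 + 13 + 24 = 77
σ = (3, 1, 0, 2): 17 + 8 + 18 + 4 = 47
σ = (3, 1, 2, 0): 17 + 8 + 13 + 12 = 50
σ = (3, 2, 0, 1): 17 + 8 + 18 + 24 = 67
σ = (3, 2, 1, 0): 17 + 8 + 19 + 12 = 56
Optimal value attained by: σ = (1, 2, 3, 0).
Answer: det⊕(T) = 19; verdict: NONSINGULAR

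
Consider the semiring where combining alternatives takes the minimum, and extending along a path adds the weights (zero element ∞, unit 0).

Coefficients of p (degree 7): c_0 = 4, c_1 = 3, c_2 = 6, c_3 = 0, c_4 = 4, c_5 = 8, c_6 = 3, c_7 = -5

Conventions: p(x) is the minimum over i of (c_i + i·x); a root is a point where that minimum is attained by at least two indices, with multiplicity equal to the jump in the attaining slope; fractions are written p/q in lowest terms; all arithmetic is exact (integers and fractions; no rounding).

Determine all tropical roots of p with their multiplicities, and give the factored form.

hull edge (i=0, c=4) to (i=3, c=0): slope -4/3, span 3
hull edge (i=3, c=0) to (i=7, c=-5): slope -5/4, span 4
Factored form: p(x) = -5 ⊗ (x ⊕ 5/4) ⊗ (x ⊕ 5/4) ⊗ (x ⊕ 5/4) ⊗ (x ⊕ 5/4) ⊗ (x ⊕ 4/3) ⊗ (x ⊕ 4/3) ⊗ (x ⊕ 4/3)
Answer: roots = 5/4 (mult 4), 4/3 (mult 3)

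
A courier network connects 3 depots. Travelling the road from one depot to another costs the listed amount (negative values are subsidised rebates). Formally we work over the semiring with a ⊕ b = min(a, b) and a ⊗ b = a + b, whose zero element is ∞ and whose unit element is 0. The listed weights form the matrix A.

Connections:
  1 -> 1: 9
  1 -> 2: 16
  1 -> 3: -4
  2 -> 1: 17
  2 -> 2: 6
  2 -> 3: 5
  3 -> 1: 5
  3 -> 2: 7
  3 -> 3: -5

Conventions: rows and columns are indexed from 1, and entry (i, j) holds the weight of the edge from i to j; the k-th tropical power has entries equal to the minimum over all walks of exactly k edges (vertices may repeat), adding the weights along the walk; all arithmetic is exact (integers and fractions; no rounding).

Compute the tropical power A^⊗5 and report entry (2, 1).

A^⊗2:
  [1, 3, -9]
  [10, 12, 0]
  [0, 2, -10]
A^⊗3:
  [-4, -2, -14]
  [5, 7, -5]
  [-5, -3, -15]
A^⊗4:
  [-9, -7, -19]
  [0, 2, -10]
  [-10, -8, -20]
A^⊗5:
  [-14, -12, -24]
  [-5, -3, -15]
  [-15, -13, -25]
Key observation: the optimum is the walk 2->3->3->3->3->1, with weight 5 + (-5) + (-5) + (-5) + 5 = -5.
Optimal value attained by: walk 2->3->3->3->3->1.
Answer: (A^⊗5)[2][1] = -5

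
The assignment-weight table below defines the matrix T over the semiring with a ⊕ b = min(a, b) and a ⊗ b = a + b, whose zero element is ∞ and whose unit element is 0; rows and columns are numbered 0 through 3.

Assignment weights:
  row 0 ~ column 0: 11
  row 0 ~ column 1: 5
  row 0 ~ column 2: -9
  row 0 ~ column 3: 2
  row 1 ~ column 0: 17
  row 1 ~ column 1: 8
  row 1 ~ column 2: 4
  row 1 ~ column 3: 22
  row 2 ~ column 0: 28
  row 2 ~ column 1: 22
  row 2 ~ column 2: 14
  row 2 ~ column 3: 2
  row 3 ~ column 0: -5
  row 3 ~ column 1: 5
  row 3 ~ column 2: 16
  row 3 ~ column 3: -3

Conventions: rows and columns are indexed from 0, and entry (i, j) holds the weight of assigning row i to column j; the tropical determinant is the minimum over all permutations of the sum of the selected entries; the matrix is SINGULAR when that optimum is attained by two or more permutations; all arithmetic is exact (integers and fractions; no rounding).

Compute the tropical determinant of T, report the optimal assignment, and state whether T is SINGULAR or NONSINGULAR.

σ = (0, 1, 2, 3): 11 + 8 + 14 + (-3) = 30
σ = (0, 1, 3, 2): 11 + 8 + 2 + 16 = 37
σ = (0, 2, 1, 3): 11 + 4 + 22 + (-3) = 34
σ = (0, 2, 3, 1): 11 + 4 + 2 + 5 = 22
σ = (0, 3, 1, 2): 11 + 22 + 22 + 16 = 71
σ = (0, 3, 2, 1): 11 + 22 + 14 + 5 = 52
σ = (1, 0, 2, 3): 5 + 17 + 14 + (-3) = 33
σ = (1, 0, 3, 2): 5 + 17 + 2 + 16 = 40
σ = (1, 2, 0, 3): 5 + 4 + 28 + (-3) = 34
σ = (1, 2, 3, 0): 5 + 4 + 2 + (-5) = 6
σ = (1, 3, 0, 2): 5 + 22 + 28 + 16 = 71
σ = (1, 3, 2, 0): 5 + 22 + 14 + (-5) = 36
σ = (2, 0, 1, 3): (-9) + 17 + 22 + (-3) = 27
σ = (2, 0, 3, 1): (-9) + 17 + 2 + 5 = 15
σ = (2, 1, 0, 3): (-9) + 8 + 28 + (-3) = 24
σ = (2, 1, 3, 0): (-9) + 8 + 2 + (-5) = -4
σ = (2, 3, 0, 1): (-9) + 22 + 28 + 5 = 46
σ = (2, 3, 1, 0): (-9) + 22 + 22 + (-5) = 30
σ = (3, 0, 1, 2): 2 + 17 + 22 + 16 = 57
σ = (3, 0, 2, 1): 2 + 17 + 14 + 5 = 38
σ = (3, 1, 0, 2): 2 + 8 + 28 + 16 = 54
σ = (3, 1, 2, 0): 2 + 8 + 14 + (-5) = 19
σ = (3, 2, 0, 1): 2 + 4 + 28 + 5 = 39
σ = (3, 2, 1, 0): 2 + 4 + 22 + (-5) = 23
Optimal value attained by: σ = (2, 1, 3, 0).
Answer: det⊕(T) = -4; verdict: NONSINGULAR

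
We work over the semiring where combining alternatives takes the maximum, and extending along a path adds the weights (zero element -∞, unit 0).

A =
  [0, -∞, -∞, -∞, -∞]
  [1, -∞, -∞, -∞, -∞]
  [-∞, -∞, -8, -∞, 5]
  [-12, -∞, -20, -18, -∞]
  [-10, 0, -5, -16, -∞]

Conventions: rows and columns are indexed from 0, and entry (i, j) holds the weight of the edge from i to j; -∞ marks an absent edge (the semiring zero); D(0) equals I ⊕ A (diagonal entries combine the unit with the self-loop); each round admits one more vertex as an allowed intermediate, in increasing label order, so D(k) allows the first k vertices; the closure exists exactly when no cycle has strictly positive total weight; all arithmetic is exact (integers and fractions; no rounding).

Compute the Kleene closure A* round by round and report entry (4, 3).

D(0):
  [0, -∞, -∞, -∞, -∞]
  [1, 0, -∞, -∞, -∞]
  [-∞, -∞, 0, -∞, 5]
  [-12, -∞, -20, 0, -∞]
  [-10, 0, -5, -16, 0]
D(1):
  [0, -∞, -∞, -∞, -∞]
  [1, 0, -∞, -∞, -∞]
  [-∞, -∞, 0, -∞, 5]
  [-12, -∞, -20, 0, -∞]
  [-10, 0, -5, -16, 0]
D(2):
  [0, -∞, -∞, -∞, -∞]
  [1, 0, -∞, -∞, -∞]
  [-∞, -∞, 0, -∞, 5]
  [-12, -∞, -20, 0, -∞]
  [1, 0, -5, -16, 0]
D(3):
  [0, -∞, -∞, -∞, -∞]
  [1, 0, -∞, -∞, -∞]
  [-∞, -∞, 0, -∞, 5]
  [-12, -∞, -20, 0, -15]
  [1, 0, -5, -16, 0]
D(4):
  [0, -∞, -∞, -∞, -∞]
  [1, 0, -∞, -∞, -∞]
  [-∞, -∞, 0, -∞, 5]
  [-12, -∞, -20, 0, -15]
  [1, 0, -5, -16, 0]
D(5):
  [0, -∞, -∞, -∞, -∞]
  [1, 0, -∞, -∞, -∞]
  [6, 5, 0, -11, 5]
  [-12, -15, -20, 0, -15]
  [1, 0, -5, -16, 0]
Answer: A*[4][3] = -16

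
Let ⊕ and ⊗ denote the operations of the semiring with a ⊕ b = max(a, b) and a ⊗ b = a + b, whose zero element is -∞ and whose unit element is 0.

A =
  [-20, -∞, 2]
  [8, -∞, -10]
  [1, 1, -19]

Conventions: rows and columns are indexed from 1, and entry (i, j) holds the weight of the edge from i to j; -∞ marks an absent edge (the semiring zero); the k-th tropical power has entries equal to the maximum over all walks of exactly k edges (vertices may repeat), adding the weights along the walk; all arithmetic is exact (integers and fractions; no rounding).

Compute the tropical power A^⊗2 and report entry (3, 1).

A^⊗2:
  [3, 3, -17]
  [-9, -9, 10]
  [9, -18, 3]
Key observation: the optimum is the walk 3->2->1, with weight 1 + 8 = 9.
Optimal value attained by: walk 3->2->1.
Answer: (A^⊗2)[3][1] = 9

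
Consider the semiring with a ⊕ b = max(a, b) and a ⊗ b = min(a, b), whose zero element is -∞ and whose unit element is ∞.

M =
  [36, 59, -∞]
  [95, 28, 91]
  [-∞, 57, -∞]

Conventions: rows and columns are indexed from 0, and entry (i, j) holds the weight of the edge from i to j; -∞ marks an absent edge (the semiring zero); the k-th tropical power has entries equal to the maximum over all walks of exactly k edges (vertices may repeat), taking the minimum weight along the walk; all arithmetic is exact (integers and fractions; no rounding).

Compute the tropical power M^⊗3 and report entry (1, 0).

M^⊗2:
  [59, 36, 59]
  [36, 59, 28]
  [57, 28, 57]
M^⊗3:
  [36, 59, 36]
  [59, 36, 59]
  [36, 57, 28]
Key observation: the optimum is the walk 1->0->1->0, with weight 95 min 59 min 95 = 59.
Optimal value attained by: walk 1->0->1->0.
Answer: (M^⊗3)[1][0] = 59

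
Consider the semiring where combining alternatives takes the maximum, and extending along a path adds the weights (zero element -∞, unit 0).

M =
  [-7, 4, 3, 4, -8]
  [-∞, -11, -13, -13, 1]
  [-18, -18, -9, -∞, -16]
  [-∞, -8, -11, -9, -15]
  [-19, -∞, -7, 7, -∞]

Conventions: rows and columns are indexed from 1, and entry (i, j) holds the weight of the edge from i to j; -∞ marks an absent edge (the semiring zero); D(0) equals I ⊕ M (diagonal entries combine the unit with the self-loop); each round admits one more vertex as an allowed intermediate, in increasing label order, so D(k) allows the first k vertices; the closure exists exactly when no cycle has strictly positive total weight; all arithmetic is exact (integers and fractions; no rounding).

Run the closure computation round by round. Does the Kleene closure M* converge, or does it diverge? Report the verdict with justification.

D(0):
  [0, 4, 3, 4, -8]
  [-∞, 0, -13, -13, 1]
  [-18, -18, 0, -∞, -16]
  [-∞, -8, -11, 0, -15]
  [-19, -∞, -7, 7, 0]
D(1):
  [0, 4, 3, 4, -8]
  [-∞, 0, -13, -13, 1]
  [-18, -14, 0, -14, -16]
  [-∞, -8, -11, 0, -15]
  [-19, -15, -7, 7, 0]
D(2):
  [0, 4, 3, 4, 5]
  [-∞, 0, -13, -13, 1]
  [-18, -14, 0, -14, -13]
  [-∞, -8, -11, 0, -7]
  [-19, -15, -7, 7, 0]
D(3):
  [0, 4, 3, 4, 5]
  [-31, 0, -13, -13, 1]
  [-18, -14, 0, -14, -13]
  [-29, -8, -11, 0, -7]
  [-19, -15, -7, 7, 0]
D(4):
  [0, 4, 3, 4, 5]
  [-31, 0, -13, -13, 1]
  [-18, -14, 0, -14, -13]
  [-29, -8, -11, 0, -7]
  [-19, -1, -4, 7, 0]
D(5):
  [0, 4, 3, 12, 5]
  [-18, 0, -3, 8, 1]
  [-18, -14, 0, -6, -13]
  [-26, -8, -11, 0, -7]
  [-19, -1, -4, 7, 0]
Key observation: every diagonal entry stays at the unit through all rounds, so no improving cycle exists.
Answer: CONVERGES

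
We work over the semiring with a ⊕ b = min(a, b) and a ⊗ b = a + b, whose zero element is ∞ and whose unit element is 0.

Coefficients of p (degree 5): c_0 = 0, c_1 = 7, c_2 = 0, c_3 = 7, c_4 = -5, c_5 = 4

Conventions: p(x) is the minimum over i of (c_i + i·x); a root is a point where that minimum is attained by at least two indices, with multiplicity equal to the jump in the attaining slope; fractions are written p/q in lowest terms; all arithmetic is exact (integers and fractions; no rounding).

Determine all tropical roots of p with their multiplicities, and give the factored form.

hull edge (i=0, c=0) to (i=4, c=-5): slope -5/4, span 4
hull edge (i=4, c=-5) to (i=5, c=4): slope 9, span 1
Factored form: p(x) = 4 ⊗ (x ⊕ (-9)) ⊗ (x ⊕ 5/4) ⊗ (x ⊕ 5/4) ⊗ (x ⊕ 5/4) ⊗ (x ⊕ 5/4)
Answer: roots = -9 (mult 1), 5/4 (mult 4)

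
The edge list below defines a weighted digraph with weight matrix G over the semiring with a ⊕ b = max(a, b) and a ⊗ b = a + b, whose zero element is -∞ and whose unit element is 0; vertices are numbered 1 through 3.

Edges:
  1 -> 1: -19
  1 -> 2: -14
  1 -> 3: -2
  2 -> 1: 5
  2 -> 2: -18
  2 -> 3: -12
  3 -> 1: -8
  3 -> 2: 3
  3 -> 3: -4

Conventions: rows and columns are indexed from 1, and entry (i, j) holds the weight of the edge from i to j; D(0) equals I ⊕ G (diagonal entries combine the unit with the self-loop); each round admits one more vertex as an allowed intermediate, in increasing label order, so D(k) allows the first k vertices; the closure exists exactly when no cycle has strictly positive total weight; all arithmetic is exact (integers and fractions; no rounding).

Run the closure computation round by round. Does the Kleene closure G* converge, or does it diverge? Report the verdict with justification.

D(0):
  [0, -14, -2]
  [5, 0, -12]
  [-8, 3, 0]
D(1):
  [0, -14, -2]
  [5, 0, 3]
  [-8, 3, 0]
Detection: at round 2, diagonal entry (3, 3) turns strictly positive.
Key observation: the cycle 3->2->1->3 has total weight 3 + 5 + (-2), which is strictly positive.
Answer: DIVERGES — positive cycle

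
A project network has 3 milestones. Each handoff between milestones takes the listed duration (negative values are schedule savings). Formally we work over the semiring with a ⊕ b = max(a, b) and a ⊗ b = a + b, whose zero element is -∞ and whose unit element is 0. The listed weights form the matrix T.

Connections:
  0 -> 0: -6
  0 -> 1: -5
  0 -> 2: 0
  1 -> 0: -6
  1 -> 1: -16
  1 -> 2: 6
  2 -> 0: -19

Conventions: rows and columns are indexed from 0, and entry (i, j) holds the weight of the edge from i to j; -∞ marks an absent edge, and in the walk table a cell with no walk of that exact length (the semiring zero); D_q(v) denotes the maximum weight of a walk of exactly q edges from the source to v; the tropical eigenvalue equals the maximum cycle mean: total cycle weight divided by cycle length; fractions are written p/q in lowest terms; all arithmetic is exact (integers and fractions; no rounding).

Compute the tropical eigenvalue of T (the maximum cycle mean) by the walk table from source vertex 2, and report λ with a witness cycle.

q=0: [-∞, -∞, 0]
q=1: [-19, -∞, -∞]
q=2: [-25, -24, -19]
q=3: [-30, -30, -18]
Optimal cycle mean attained by: cycle 0->1->0, total (-5) + (-6), length 2.
Answer: λ = -11/2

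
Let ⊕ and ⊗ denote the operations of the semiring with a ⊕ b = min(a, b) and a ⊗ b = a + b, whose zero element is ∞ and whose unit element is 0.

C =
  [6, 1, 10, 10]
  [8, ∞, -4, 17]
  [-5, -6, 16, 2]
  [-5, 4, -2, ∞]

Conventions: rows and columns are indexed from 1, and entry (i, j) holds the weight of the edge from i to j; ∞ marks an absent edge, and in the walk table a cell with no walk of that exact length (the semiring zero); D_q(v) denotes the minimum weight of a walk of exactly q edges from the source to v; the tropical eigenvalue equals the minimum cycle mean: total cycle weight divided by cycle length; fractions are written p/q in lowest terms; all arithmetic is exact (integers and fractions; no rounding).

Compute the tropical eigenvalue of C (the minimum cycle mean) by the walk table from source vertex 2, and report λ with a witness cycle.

q=0: [∞, 0, ∞, ∞]
q=1: [8, ∞, -4, 17]
q=2: [-9, -10, 12, -2]
q=3: [-7, -8, -14, 1]
q=4: [-19, -20, -12, -12]
Optimal cycle mean attained by: cycle 2->3->2, total (-4) + (-6), length 2.
Answer: λ = -5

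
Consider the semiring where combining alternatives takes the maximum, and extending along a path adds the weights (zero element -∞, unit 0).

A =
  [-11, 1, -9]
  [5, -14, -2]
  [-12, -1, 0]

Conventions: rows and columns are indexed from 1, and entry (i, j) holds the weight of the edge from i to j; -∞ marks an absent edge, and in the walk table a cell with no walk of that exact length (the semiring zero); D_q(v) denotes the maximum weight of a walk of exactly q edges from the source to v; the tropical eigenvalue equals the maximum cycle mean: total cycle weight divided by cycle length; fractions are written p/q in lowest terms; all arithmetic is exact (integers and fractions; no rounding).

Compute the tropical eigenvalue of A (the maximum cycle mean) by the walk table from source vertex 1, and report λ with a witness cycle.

q=0: [0, -∞, -∞]
q=1: [-11, 1, -9]
q=2: [6, -10, -1]
q=3: [-5, 7, -1]
Optimal cycle mean attained by: cycle 1->2->1, total 1 + 5, length 2.
Answer: λ = 3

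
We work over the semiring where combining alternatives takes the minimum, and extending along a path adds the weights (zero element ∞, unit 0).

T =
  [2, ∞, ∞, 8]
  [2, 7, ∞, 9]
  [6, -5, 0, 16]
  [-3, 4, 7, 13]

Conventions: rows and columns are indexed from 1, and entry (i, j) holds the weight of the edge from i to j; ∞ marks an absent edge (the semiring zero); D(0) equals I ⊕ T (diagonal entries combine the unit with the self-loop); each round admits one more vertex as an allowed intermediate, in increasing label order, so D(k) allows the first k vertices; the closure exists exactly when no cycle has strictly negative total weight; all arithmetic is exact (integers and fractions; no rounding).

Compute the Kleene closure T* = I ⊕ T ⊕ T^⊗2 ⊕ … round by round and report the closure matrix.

D(0):
  [0, ∞, ∞, 8]
  [2, 0, ∞, 9]
  [6, -5, 0, 16]
  [-3, 4, 7, 0]
D(1):
  [0, ∞, ∞, 8]
  [2, 0, ∞, 9]
  [6, -5, 0, 14]
  [-3, 4, 7, 0]
D(2):
  [0, ∞, ∞, 8]
  [2, 0, ∞, 9]
  [-3, -5, 0, 4]
  [-3, 4, 7, 0]
D(3):
  [0, ∞, ∞, 8]
  [2, 0, ∞, 9]
  [-3, -5, 0, 4]
  [-3, 2, 7, 0]
D(4):
  [0, 10, 15, 8]
  [2, 0, 16, 9]
  [-3, -5, 0, 4]
  [-3, 2, 7, 0]
Answer: T* = [[0, 10, 15, 8], [2, 0, 16, 9], [-3, -5, 0, 4], [-3, 2, 7, 0]]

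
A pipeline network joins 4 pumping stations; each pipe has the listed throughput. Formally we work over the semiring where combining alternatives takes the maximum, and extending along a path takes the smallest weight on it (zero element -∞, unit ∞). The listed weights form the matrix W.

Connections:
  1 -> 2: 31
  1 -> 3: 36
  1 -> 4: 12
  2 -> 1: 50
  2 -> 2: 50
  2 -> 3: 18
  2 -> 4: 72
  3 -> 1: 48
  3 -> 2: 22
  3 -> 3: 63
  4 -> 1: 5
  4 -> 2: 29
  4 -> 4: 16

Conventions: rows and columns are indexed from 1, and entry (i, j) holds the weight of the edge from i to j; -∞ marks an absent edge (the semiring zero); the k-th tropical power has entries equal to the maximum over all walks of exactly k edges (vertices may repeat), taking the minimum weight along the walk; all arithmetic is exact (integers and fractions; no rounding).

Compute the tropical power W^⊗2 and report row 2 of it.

W^⊗2:
  [36, 31, 36, 31]
  [50, 50, 36, 50]
  [48, 31, 63, 22]
  [29, 29, 18, 29]
Answer: row 2 of W^⊗2 = [50, 50, 36, 50]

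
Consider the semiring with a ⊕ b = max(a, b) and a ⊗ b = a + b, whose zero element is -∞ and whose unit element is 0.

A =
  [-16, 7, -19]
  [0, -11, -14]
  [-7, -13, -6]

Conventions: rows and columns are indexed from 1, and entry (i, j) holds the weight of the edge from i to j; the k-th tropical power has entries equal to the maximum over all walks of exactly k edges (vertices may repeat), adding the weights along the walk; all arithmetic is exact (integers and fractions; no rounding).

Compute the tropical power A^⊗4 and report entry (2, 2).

A^⊗2:
  [7, -4, -7]
  [-11, 7, -19]
  [-13, 0, -12]
A^⊗3:
  [-4, 14, -12]
  [7, -4, -7]
  [0, -6, -14]
A^⊗4:
  [14, 3, 0]
  [-4, 14, -12]
  [-6, 7, -19]
Key observation: the optimum is the walk 2->1->2->1->2, with weight 0 + 7 + 0 + 7 = 14.
Optimal value attained by: walk 2->1->2->1->2.
Answer: (A^⊗4)[2][2] = 14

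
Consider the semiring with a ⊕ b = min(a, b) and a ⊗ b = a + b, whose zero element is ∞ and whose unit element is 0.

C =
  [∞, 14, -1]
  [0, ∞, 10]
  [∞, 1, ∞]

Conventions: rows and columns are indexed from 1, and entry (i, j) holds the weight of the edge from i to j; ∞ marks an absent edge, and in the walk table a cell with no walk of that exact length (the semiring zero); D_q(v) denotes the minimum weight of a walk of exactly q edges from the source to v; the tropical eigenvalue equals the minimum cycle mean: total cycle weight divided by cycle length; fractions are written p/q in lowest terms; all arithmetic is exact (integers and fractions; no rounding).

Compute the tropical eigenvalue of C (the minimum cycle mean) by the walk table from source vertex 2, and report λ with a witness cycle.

q=0: [∞, 0, ∞]
q=1: [0, ∞, 10]
q=2: [∞, 11, -1]
q=3: [11, 0, 21]
Optimal cycle mean attained by: cycle 1->3->2->1, total (-1) + 1 + 0, length 3.
Answer: λ = 0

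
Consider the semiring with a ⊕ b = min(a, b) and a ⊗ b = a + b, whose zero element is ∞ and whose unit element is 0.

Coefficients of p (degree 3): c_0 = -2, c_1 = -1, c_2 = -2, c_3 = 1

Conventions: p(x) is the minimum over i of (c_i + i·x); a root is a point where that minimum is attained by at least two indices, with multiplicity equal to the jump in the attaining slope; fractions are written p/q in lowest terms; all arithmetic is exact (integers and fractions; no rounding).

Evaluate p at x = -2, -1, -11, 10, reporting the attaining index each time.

p(-2) = min(-2+0·(-2)=-2, -1+1·(-2)=-3, -2+2·(-2)=-6, 1+3·(-2)=-5) = -6 (attained by i=2)
p(-1) = min(-2+0·(-1)=-2, -1+1·(-1)=-2, -2+2·(-1)=-4, 1+3·(-1)=-2) = -4 (attained by i=2)
p(-11) = min(-2+0·(-11)=-2, -1+1·(-11)=-12, -2+2·(-11)=-24, 1+3·(-11)=-32) = -32 (attained by i=3)
p(10) = min(-2+0·10=-2, -1+1·10=9, -2+2·10=18, 1+3·10=31) = -2 (attained by i=0)
Answer: p(-2) = -6; p(-1) = -4; p(-11) = -32; p(10) = -2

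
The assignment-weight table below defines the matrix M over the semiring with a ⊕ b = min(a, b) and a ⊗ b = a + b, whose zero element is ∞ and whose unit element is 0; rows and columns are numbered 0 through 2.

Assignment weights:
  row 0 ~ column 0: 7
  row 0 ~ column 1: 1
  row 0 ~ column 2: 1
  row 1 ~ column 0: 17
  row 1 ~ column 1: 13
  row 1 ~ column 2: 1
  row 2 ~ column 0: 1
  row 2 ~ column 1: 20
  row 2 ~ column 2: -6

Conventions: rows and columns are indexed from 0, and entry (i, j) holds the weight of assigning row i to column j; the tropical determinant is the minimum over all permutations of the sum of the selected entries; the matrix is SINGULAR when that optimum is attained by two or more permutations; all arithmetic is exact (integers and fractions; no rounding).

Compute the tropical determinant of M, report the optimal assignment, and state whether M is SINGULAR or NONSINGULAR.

σ = (0, 1, 2): 7 + 13 + (-6) = 14
σ = (0, 2, 1): 7 + 1 + 20 = 28
σ = (1, 0, 2): 1 + 17 + (-6) = 12
σ = (1, 2, 0): 1 + 1 + 1 = 3
σ = (2, 0, 1): 1 + 17 + 20 = 38
σ = (2, 1, 0): 1 + 13 + 1 = 15
Optimal value attained by: σ = (1, 2, 0).
Answer: det⊕(M) = 3; verdict: NONSINGULAR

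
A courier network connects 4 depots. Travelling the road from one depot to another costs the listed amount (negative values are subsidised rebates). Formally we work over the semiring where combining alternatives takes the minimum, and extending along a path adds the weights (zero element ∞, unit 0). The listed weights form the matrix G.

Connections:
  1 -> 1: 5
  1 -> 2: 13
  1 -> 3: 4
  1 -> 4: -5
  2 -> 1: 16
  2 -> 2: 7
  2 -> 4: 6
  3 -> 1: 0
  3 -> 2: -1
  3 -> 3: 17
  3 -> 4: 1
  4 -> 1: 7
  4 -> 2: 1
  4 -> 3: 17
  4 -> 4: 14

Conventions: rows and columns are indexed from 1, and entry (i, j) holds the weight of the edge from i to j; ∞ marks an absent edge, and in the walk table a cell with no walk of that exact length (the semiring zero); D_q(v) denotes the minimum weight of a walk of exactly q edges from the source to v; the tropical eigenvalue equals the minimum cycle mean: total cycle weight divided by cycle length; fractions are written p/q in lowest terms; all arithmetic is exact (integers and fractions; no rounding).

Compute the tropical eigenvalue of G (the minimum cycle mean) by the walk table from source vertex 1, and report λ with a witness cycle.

q=0: [0, ∞, ∞, ∞]
q=1: [5, 13, 4, -5]
q=2: [2, -4, 9, 0]
q=3: [7, 1, 6, -3]
q=4: [4, -2, 11, 2]
Optimal cycle mean attained by: cycle 1->4->1, total (-5) + 7, length 2.
Answer: λ = 1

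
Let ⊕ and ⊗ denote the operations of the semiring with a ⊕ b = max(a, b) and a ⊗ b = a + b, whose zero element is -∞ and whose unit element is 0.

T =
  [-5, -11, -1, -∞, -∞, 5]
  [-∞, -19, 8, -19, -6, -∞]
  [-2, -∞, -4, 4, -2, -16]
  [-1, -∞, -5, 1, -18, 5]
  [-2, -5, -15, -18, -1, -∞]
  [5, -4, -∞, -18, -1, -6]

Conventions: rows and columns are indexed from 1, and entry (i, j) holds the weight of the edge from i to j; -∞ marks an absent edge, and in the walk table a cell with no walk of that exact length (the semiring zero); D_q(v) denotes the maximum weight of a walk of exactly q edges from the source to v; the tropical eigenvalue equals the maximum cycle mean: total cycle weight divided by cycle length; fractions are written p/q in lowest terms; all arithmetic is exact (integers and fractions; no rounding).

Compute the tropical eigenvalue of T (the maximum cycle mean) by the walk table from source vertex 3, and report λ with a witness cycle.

q=0: [-∞, -∞, 0, -∞, -∞, -∞]
q=1: [-2, -∞, -4, 4, -2, -16]
q=2: [3, -7, -1, 5, -3, 9]
q=3: [14, 5, 2, 6, 8, 10]
q=4: [15, 6, 13, 7, 9, 19]
q=5: [24, 15, 14, 17, 18, 20]
q=6: [25, 16, 23, 18, 19, 29]
Optimal cycle mean attained by: cycle 1->6->1, total 5 + 5, length 2.
Answer: λ = 5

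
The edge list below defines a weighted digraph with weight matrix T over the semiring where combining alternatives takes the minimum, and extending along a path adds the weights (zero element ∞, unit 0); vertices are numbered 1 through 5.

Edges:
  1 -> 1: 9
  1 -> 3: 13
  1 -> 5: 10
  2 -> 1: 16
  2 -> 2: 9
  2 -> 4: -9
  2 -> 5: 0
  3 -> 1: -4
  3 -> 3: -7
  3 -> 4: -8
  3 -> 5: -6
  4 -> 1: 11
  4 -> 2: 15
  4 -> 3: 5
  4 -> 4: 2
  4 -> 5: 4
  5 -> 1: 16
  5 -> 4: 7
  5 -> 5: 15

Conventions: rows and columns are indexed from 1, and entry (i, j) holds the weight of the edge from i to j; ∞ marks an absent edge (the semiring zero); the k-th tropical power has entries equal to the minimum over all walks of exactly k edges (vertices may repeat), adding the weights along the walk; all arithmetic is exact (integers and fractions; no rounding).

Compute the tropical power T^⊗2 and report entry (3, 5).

T^⊗2:
  [9, ∞, 6, 5, 7]
  [2, 6, -4, -7, -5]
  [-11, 7, -14, -15, -13]
  [1, 17, -2, -3, -1]
  [18, 22, 12, 9, 11]
Key observation: the optimum is the walk 3->3->5, with weight (-7) + (-6) = -13.
Optimal value attained by: walk 3->3->5.
Answer: (T^⊗2)[3][5] = -13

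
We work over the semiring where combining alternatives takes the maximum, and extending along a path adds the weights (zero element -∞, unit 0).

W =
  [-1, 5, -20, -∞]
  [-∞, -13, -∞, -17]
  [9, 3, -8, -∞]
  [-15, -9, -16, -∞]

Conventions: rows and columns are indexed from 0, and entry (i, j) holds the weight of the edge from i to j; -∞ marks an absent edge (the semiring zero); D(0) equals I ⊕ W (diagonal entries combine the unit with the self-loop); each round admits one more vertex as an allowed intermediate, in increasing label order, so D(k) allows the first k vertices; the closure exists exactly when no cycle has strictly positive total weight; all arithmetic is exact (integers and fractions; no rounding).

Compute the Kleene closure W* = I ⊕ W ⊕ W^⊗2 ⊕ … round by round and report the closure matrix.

D(0):
  [0, 5, -20, -∞]
  [-∞, 0, -∞, -17]
  [9, 3, 0, -∞]
  [-15, -9, -16, 0]
D(1):
  [0, 5, -20, -∞]
  [-∞, 0, -∞, -17]
  [9, 14, 0, -∞]
  [-15, -9, -16, 0]
D(2):
  [0, 5, -20, -12]
  [-∞, 0, -∞, -17]
  [9, 14, 0, -3]
  [-15, -9, -16, 0]
D(3):
  [0, 5, -20, -12]
  [-∞, 0, -∞, -17]
  [9, 14, 0, -3]
  [-7, -2, -16, 0]
D(4):
  [0, 5, -20, -12]
  [-24, 0, -33, -17]
  [9, 14, 0, -3]
  [-7, -2, -16, 0]
Answer: W* = [[0, 5, -20, -12], [-24, 0, -33, -17], [9, 14, 0, -3], [-7, -2, -16, 0]]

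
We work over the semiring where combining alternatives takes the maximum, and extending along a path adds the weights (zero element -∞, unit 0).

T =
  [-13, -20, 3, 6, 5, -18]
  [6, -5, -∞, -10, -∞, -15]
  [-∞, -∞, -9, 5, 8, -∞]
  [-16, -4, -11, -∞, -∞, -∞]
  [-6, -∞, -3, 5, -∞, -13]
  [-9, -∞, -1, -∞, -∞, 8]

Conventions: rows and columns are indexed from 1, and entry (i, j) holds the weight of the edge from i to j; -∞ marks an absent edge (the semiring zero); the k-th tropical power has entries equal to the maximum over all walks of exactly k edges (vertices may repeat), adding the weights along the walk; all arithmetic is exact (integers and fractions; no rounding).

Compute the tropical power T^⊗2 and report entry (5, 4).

T^⊗2:
  [-1, 2, 2, 10, 11, -8]
  [1, -10, 9, 12, 11, -7]
  [2, 1, 5, 13, -1, -5]
  [2, -9, -13, -6, -3, -19]
  [-11, 1, -3, 2, 5, -5]
  [-1, -29, 7, 4, 7, 16]
Key observation: the optimum is the walk 5->3->4, with weight (-3) + 5 = 2.
Optimal value attained by: walk 5->3->4.
Answer: (T^⊗2)[5][4] = 2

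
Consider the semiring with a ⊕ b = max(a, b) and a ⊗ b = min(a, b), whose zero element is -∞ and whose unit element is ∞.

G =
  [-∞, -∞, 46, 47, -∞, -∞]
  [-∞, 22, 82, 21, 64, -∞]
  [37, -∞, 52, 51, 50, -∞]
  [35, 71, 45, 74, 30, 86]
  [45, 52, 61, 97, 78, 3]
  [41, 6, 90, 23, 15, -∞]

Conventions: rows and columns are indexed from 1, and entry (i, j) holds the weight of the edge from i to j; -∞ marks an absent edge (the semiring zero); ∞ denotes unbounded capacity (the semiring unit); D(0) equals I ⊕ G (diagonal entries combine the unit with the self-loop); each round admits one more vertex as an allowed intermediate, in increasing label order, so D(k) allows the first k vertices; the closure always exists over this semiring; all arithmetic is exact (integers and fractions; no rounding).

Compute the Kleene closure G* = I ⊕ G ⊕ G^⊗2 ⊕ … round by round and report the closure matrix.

D(0):
  [∞, -∞, 46, 47, -∞, -∞]
  [-∞, ∞, 82, 21, 64, -∞]
  [37, -∞, ∞, 51, 50, -∞]
  [35, 71, 45, ∞, 30, 86]
  [45, 52, 61, 97, ∞, 3]
  [41, 6, 90, 23, 15, ∞]
D(1):
  [∞, -∞, 46, 47, -∞, -∞]
  [-∞, ∞, 82, 21, 64, -∞]
  [37, -∞, ∞, 51, 50, -∞]
  [35, 71, 45, ∞, 30, 86]
  [45, 52, 61, 97, ∞, 3]
  [41, 6, 90, 41, 15, ∞]
D(2):
  [∞, -∞, 46, 47, -∞, -∞]
  [-∞, ∞, 82, 21, 64, -∞]
  [37, -∞, ∞, 51, 50, -∞]
  [35, 71, 71, ∞, 64, 86]
  [45, 52, 61, 97, ∞, 3]
  [41, 6, 90, 41, 15, ∞]
D(3):
  [∞, -∞, 46, 47, 46, -∞]
  [37, ∞, 82, 51, 64, -∞]
  [37, -∞, ∞, 51, 50, -∞]
  [37, 71, 71, ∞, 64, 86]
  [45, 52, 61, 97, ∞, 3]
  [41, 6, 90, 51, 50, ∞]
D(4):
  [∞, 47, 47, 47, 47, 47]
  [37, ∞, 82, 51, 64, 51]
  [37, 51, ∞, 51, 51, 51]
  [37, 71, 71, ∞, 64, 86]
  [45, 71, 71, 97, ∞, 86]
  [41, 51, 90, 51, 51, ∞]
D(5):
  [∞, 47, 47, 47, 47, 47]
  [45, ∞, 82, 64, 64, 64]
  [45, 51, ∞, 51, 51, 51]
  [45, 71, 71, ∞, 64, 86]
  [45, 71, 71, 97, ∞, 86]
  [45, 51, 90, 51, 51, ∞]
D(6):
  [∞, 47, 47, 47, 47, 47]
  [45, ∞, 82, 64, 64, 64]
  [45, 51, ∞, 51, 51, 51]
  [45, 71, 86, ∞, 64, 86]
  [45, 71, 86, 97, ∞, 86]
  [45, 51, 90, 51, 51, ∞]
Answer: G* = [[∞, 47, 47, 47, 47, 47], [45, ∞, 82, 64, 64, 64], [45, 51, ∞, 51, 51, 51], [45, 71, 86, ∞, 64, 86], [45, 71, 86, 97, ∞, 86], [45, 51, 90, 51, 51, ∞]]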